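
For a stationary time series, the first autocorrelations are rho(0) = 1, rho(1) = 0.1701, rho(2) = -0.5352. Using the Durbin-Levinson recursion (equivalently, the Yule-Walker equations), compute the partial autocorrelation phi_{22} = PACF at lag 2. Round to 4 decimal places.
\phi_{22} = -0.5809

The PACF at lag k is phi_{kk}, the last component of the solution
to the Yule-Walker system G_k phi = r_k where
  (G_k)_{ij} = rho(|i - j|), (r_k)_i = rho(i), i,j = 1..k.
Equivalently, Durbin-Levinson gives phi_{kk} iteratively:
  phi_{11} = rho(1)
  phi_{kk} = [rho(k) - sum_{j=1..k-1} phi_{k-1,j} rho(k-j)]
            / [1 - sum_{j=1..k-1} phi_{k-1,j} rho(j)],
  phi_{k,j} = phi_{k-1,j} - phi_{kk} phi_{k-1,k-j},  j = 1..k-1.
Step k = 1:
  phi_11 = rho(1) = 0.1701.
Step k = 2:
  phi_22 = [rho(2) - phi_11 rho(1)] / [1 - phi_11 rho(1)] = [-0.5352 - (0.1701)(0.1701)] / [1 - (0.1701)(0.1701)]
         = -0.56413401 / 0.97106599 = -0.5809.
Therefore phi_{22} = -0.5809.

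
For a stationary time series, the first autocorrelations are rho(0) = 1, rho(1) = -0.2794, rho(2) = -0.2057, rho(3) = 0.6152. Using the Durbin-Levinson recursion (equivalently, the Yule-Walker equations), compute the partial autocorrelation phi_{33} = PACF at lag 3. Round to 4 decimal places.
\phi_{33} = 0.5440

The PACF at lag k is phi_{kk}, the last component of the solution
to the Yule-Walker system G_k phi = r_k where
  (G_k)_{ij} = rho(|i - j|), (r_k)_i = rho(i), i,j = 1..k.
Equivalently, Durbin-Levinson gives phi_{kk} iteratively:
  phi_{11} = rho(1)
  phi_{kk} = [rho(k) - sum_{j=1..k-1} phi_{k-1,j} rho(k-j)]
            / [1 - sum_{j=1..k-1} phi_{k-1,j} rho(j)],
  phi_{k,j} = phi_{k-1,j} - phi_{kk} phi_{k-1,k-j},  j = 1..k-1.
Step k = 1:
  phi_11 = rho(1) = -0.2794.
Step k = 2:
  phi_22 = [rho(2) - phi_11 rho(1)] / [1 - phi_11 rho(1)] = [-0.2057 - (-0.2794)(-0.2794)] / [1 - (-0.2794)(-0.2794)]
         = -0.28376436 / 0.92193564 = -0.307792.
  Update: phi_21 = phi_11 - phi_22 phi_11 = -0.2794 - (-0.307792)(-0.2794) = -0.365397.
Step k = 3:
  phi_33 = [rho(3) - phi_21 rho(2) - phi_22 rho(1)] / [1 - phi_21 rho(1) - phi_22 rho(2)]
    numerator   = 0.6152 - (-0.365397)(-0.2057) - (-0.307792)(-0.2794) = 0.45404075
    denominator = 1 - (-0.365397)(-0.2794) - (-0.307792)(-0.2057) = 0.83459526
  phi_33 = 0.45404075 / 0.83459526 = 0.544.
Therefore phi_{33} = 0.5440.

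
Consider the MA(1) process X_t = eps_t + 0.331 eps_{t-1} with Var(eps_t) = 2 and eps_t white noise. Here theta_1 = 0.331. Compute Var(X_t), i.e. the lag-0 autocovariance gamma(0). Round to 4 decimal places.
\gamma(0) = 2.2191

For an MA(q) process X_t = eps_t + sum_i theta_i eps_{t-i} with
Var(eps_t) = sigma^2, the variance is
  gamma(0) = sigma^2 * (1 + sum_i theta_i^2).
  sum_i theta_i^2 = (0.331)^2 = 0.109561.
  gamma(0) = 2 * (1 + 0.109561) = 2 * 1.109561 = 2.219122, which rounds to 2.2191.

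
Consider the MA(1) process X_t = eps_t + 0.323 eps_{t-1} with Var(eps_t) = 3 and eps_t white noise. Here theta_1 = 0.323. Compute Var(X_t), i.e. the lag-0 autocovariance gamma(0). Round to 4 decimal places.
\gamma(0) = 3.3130

For an MA(q) process X_t = eps_t + sum_i theta_i eps_{t-i} with
Var(eps_t) = sigma^2, the variance is
  gamma(0) = sigma^2 * (1 + sum_i theta_i^2).
  sum_i theta_i^2 = (0.323)^2 = 0.104329.
  gamma(0) = 3 * (1 + 0.104329) = 3 * 1.104329 = 3.312987, which rounds to 3.3130.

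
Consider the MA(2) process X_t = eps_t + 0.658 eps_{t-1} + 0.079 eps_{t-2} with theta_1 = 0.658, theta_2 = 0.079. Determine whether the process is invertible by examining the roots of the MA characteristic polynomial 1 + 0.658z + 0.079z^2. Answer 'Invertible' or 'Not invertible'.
\text{Invertible}

The MA(q) characteristic polynomial is P(z) = 1 + 0.658z + 0.079z^2.
Invertibility requires all roots to lie outside the unit circle, i.e. |z| > 1 for every root.
Set 1 + (0.658) z + (0.079) z^2 = 0, i.e. a z^2 + b z + c = 0 with a = 0.079, b = 0.658, c = 1.
Discriminant D = b^2 - 4ac = (0.658)^2 - 4*(0.079)*1 = 0.432964 - (0.316) = 0.116964.
D >= 0, so the roots are real: z = (-b +/- sqrt(D)) / (2a) = (-0.658 +/- 0.342) / (0.158).
  z_1 = (-0.658 + 0.342) / (0.158) = -2,   |z_1| = 2.
  z_2 = (-0.658 - 0.342) / (0.158) = -6.3291,   |z_2| = 6.3291.
Moduli of all roots: 2.0000, 6.3291.
All moduli strictly greater than 1? Yes.
Verdict: Invertible.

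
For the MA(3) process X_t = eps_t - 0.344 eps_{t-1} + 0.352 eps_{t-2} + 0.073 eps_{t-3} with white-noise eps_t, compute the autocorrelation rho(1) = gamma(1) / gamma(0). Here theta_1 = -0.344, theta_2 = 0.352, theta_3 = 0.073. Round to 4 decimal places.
\rho(1) = -0.3522

For an MA(q) process with theta_0 = 1, the autocovariance is
  gamma(k) = sigma^2 * sum_{i=0..q-k} theta_i * theta_{i+k},
and rho(k) = gamma(k) / gamma(0). Sigma^2 cancels.
  numerator   = (1)*(-0.344) + (-0.344)*(0.352) + (0.352)*(0.073) = -0.439392.
  denominator = (1)^2 + (-0.344)^2 + (0.352)^2 + (0.073)^2 = 1.247569.
  rho(1) = -0.439392 / 1.247569 = -0.3522.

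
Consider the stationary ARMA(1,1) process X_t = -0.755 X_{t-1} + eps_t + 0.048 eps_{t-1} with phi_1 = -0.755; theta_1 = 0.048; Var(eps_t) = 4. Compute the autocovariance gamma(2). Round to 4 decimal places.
\gamma(2) = 4.7858

Multiply the model equation by X_{t-k} and take expectations. With theta_0 = psi_0 = 1 and psi_j the MA(infinity) weights, this gives
  gamma(k) - sum_i phi_i gamma(k-i) = c_k,
  c_k = sigma^2 * sum_{j=k..q} theta_j psi_{j-k}   (c_k = 0 for k > q),
using gamma(-m) = gamma(m).
psi-weights needed (psi_j = theta_j + sum_i phi_i psi_{j-i}):
  psi_1 = theta_1 + phi_1 = 0.048 + (-0.755) = -0.707
Right-hand sides:
  c_0 = sigma^2 (1 + theta_1 psi_1) = 4 * (1 + (0.048)(-0.707)) = 4 * 0.966064 = 3.864256
  c_1 = sigma^2 theta_1 = 4 * (0.048) = 0.192
  c_2 = 0
Equations for k = 0 and k = 1 (AR order 1):
  gamma(0) = phi_1 gamma(1) + c_0
  gamma(1) = phi_1 gamma(0) + c_1
Substituting the second into the first: gamma(0) (1 - phi_1^2) = c_0 + phi_1 c_1, so
  gamma(0) = (c_0 + phi_1 c_1) / (1 - phi_1^2) = (3.864256 + (-0.755)(0.192)) / (1 - (-0.755)^2) = 3.719296 / 0.429975 = 8.650028.
  gamma(1) = phi_1 gamma(0) + c_1 = (-0.755)(8.650028) + (0.192) = -6.338772.
For k = 2 (> q): gamma(2) = phi_1 gamma(1) = (-0.755)(-6.338772) = 4.785772.
Therefore gamma(2) = 4.7858 (to 4 decimal places).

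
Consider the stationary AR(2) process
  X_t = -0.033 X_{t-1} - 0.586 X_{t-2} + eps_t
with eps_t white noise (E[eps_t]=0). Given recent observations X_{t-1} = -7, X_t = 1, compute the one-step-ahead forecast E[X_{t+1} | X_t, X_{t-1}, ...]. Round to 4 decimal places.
E[X_{t+1} \mid \mathcal F_t] = 4.0690

For an AR(p) model X_t = c + sum_i phi_i X_{t-i} + eps_t, the
one-step-ahead conditional mean is
  E[X_{t+1} | X_t, ...] = c + sum_i phi_i X_{t+1-i}.
Substitute known values:
  E[X_{t+1} | ...] = (-0.033) * (1) + (-0.586) * (-7)
                   = 4.0690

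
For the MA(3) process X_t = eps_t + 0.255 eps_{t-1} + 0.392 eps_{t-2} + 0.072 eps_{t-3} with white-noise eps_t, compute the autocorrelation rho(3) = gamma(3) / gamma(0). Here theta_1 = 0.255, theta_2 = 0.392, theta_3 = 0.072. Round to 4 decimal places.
\rho(3) = 0.0588

For an MA(q) process with theta_0 = 1, the autocovariance is
  gamma(k) = sigma^2 * sum_{i=0..q-k} theta_i * theta_{i+k},
and rho(k) = gamma(k) / gamma(0). Sigma^2 cancels.
  numerator   = (1)*(0.072) = 0.072.
  denominator = (1)^2 + (0.255)^2 + (0.392)^2 + (0.072)^2 = 1.223873.
  rho(3) = 0.072 / 1.223873 = 0.0588.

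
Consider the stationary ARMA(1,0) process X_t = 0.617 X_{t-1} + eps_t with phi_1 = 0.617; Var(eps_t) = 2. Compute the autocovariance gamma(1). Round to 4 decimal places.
\gamma(1) = 1.9925

Multiply the model equation by X_{t-k} and take expectations. With theta_0 = psi_0 = 1 and psi_j the MA(infinity) weights, this gives
  gamma(k) - sum_i phi_i gamma(k-i) = c_k,
  c_k = sigma^2 * sum_{j=k..q} theta_j psi_{j-k}   (c_k = 0 for k > q),
using gamma(-m) = gamma(m).
Pure AR (q = 0): c_0 = sigma^2 = 2, c_k = 0 for k >= 1.
Equations for k = 0 and k = 1 (AR order 1):
  gamma(0) = phi_1 gamma(1) + c_0
  gamma(1) = phi_1 gamma(0) + c_1
Substituting the second into the first: gamma(0) (1 - phi_1^2) = c_0 + phi_1 c_1, so
  gamma(0) = c_0 / (1 - phi_1^2) = 2 / (1 - (0.617)^2) = 2 / 0.619311 = 3.229395.
  gamma(1) = phi_1 gamma(0) = (0.617)(3.229395) = 1.992537.
Therefore gamma(1) = 1.9925 (to 4 decimal places).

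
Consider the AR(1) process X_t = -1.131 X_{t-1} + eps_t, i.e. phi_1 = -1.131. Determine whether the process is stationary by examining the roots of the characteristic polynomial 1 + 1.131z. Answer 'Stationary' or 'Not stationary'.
\text{Not stationary}

The AR(p) characteristic polynomial is P(z) = 1 + 1.131z.
Stationarity requires all roots to lie outside the unit circle, i.e. |z| > 1 for every root.
This is linear in z: 1 + (1.131) z = 0  =>  z = -1/(1.131) = -0.884173,  |z| = 0.884173.
Moduli of all roots: 0.8842.
All moduli strictly greater than 1? No.
Verdict: Not stationary.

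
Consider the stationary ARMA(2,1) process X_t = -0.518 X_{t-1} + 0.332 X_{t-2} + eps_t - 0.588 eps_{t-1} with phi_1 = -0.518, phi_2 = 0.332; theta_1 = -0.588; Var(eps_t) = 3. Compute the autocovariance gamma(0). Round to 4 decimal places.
\gamma(0) = 19.0932

Multiply the model equation by X_{t-k} and take expectations. With theta_0 = psi_0 = 1 and psi_j the MA(infinity) weights, this gives
  gamma(k) - sum_i phi_i gamma(k-i) = c_k,
  c_k = sigma^2 * sum_{j=k..q} theta_j psi_{j-k}   (c_k = 0 for k > q),
using gamma(-m) = gamma(m).
psi-weights needed (psi_j = theta_j + sum_i phi_i psi_{j-i}):
  psi_1 = theta_1 + phi_1 = -0.588 + (-0.518) = -1.106
Right-hand sides:
  c_0 = sigma^2 (1 + theta_1 psi_1) = 3 * (1 + (-0.588)(-1.106)) = 3 * 1.650328 = 4.950984
  c_1 = sigma^2 theta_1 = 3 * (-0.588) = -1.764
  c_2 = 0
Equations for k = 0, 1, 2 (AR order 2, c_2 = 0):
  (E0) gamma(0) = phi_1 gamma(1) + phi_2 gamma(2) + c_0
  (E1) gamma(1) = phi_1 gamma(0) + phi_2 gamma(1) + c_1
  (E2) gamma(2) = phi_1 gamma(1) + phi_2 gamma(0)
From (E1): gamma(1) = A gamma(0) + B with
  A = phi_1 / (1 - phi_2) = -0.518 / 0.668 = -0.775449,   B = c_1 / (1 - phi_2) = -1.764 / 0.668 = -2.640719.
Insert (E2) into (E0): gamma(0) (1 - phi_2^2) = phi_1 (1 + phi_2) gamma(1) + c_0.
  phi_1 (1 + phi_2) = (-0.518)(1.332) = -0.689976,   1 - phi_2^2 = 0.889776.
Replace gamma(1) by A gamma(0) + B and collect gamma(0):
  gamma(0) [0.889776 - (-0.689976)(-0.775449)] = (-0.689976)(-2.640719) + 4.950984
  gamma(0) * 0.354735 = 6.773016
  gamma(0) = 6.773016 / 0.354735 = 19.093187.
Therefore gamma(0) = 19.0932 (to 4 decimal places).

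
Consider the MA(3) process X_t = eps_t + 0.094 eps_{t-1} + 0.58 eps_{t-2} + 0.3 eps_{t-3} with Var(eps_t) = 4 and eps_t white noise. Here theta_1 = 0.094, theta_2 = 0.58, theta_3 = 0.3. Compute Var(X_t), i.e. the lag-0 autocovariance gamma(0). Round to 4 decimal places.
\gamma(0) = 5.7409

For an MA(q) process X_t = eps_t + sum_i theta_i eps_{t-i} with
Var(eps_t) = sigma^2, the variance is
  gamma(0) = sigma^2 * (1 + sum_i theta_i^2).
  sum_i theta_i^2 = (0.094)^2 + (0.58)^2 + (0.3)^2 = 0.008836 + 0.3364 + 0.09 = 0.435236.
  gamma(0) = 4 * (1 + 0.435236) = 4 * 1.435236 = 5.740944, which rounds to 5.7409.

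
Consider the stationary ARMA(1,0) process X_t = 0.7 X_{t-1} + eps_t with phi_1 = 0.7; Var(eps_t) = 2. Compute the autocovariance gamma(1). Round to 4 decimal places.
\gamma(1) = 2.7451

Multiply the model equation by X_{t-k} and take expectations. With theta_0 = psi_0 = 1 and psi_j the MA(infinity) weights, this gives
  gamma(k) - sum_i phi_i gamma(k-i) = c_k,
  c_k = sigma^2 * sum_{j=k..q} theta_j psi_{j-k}   (c_k = 0 for k > q),
using gamma(-m) = gamma(m).
Pure AR (q = 0): c_0 = sigma^2 = 2, c_k = 0 for k >= 1.
Equations for k = 0 and k = 1 (AR order 1):
  gamma(0) = phi_1 gamma(1) + c_0
  gamma(1) = phi_1 gamma(0) + c_1
Substituting the second into the first: gamma(0) (1 - phi_1^2) = c_0 + phi_1 c_1, so
  gamma(0) = c_0 / (1 - phi_1^2) = 2 / (1 - (0.7)^2) = 2 / 0.51 = 3.921569.
  gamma(1) = phi_1 gamma(0) = (0.7)(3.921569) = 2.745098.
Therefore gamma(1) = 2.7451 (to 4 decimal places).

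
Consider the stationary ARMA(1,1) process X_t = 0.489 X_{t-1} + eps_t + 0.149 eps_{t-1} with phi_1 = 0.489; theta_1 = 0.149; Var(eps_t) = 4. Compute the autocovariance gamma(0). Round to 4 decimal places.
\gamma(0) = 6.1399

Multiply the model equation by X_{t-k} and take expectations. With theta_0 = psi_0 = 1 and psi_j the MA(infinity) weights, this gives
  gamma(k) - sum_i phi_i gamma(k-i) = c_k,
  c_k = sigma^2 * sum_{j=k..q} theta_j psi_{j-k}   (c_k = 0 for k > q),
using gamma(-m) = gamma(m).
psi-weights needed (psi_j = theta_j + sum_i phi_i psi_{j-i}):
  psi_1 = theta_1 + phi_1 = 0.149 + (0.489) = 0.638
Right-hand sides:
  c_0 = sigma^2 (1 + theta_1 psi_1) = 4 * (1 + (0.149)(0.638)) = 4 * 1.095062 = 4.380248
  c_1 = sigma^2 theta_1 = 4 * (0.149) = 0.596
  c_2 = 0
Equations for k = 0 and k = 1 (AR order 1):
  gamma(0) = phi_1 gamma(1) + c_0
  gamma(1) = phi_1 gamma(0) + c_1
Substituting the second into the first: gamma(0) (1 - phi_1^2) = c_0 + phi_1 c_1, so
  gamma(0) = (c_0 + phi_1 c_1) / (1 - phi_1^2) = (4.380248 + (0.489)(0.596)) / (1 - (0.489)^2) = 4.671692 / 0.760879 = 6.139862.
Therefore gamma(0) = 6.1399 (to 4 decimal places).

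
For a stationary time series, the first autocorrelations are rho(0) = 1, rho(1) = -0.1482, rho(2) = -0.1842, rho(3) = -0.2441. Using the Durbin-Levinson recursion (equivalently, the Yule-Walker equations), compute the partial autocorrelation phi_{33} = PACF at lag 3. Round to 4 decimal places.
\phi_{33} = -0.3300

The PACF at lag k is phi_{kk}, the last component of the solution
to the Yule-Walker system G_k phi = r_k where
  (G_k)_{ij} = rho(|i - j|), (r_k)_i = rho(i), i,j = 1..k.
Equivalently, Durbin-Levinson gives phi_{kk} iteratively:
  phi_{11} = rho(1)
  phi_{kk} = [rho(k) - sum_{j=1..k-1} phi_{k-1,j} rho(k-j)]
            / [1 - sum_{j=1..k-1} phi_{k-1,j} rho(j)],
  phi_{k,j} = phi_{k-1,j} - phi_{kk} phi_{k-1,k-j},  j = 1..k-1.
Step k = 1:
  phi_11 = rho(1) = -0.1482.
Step k = 2:
  phi_22 = [rho(2) - phi_11 rho(1)] / [1 - phi_11 rho(1)] = [-0.1842 - (-0.1482)(-0.1482)] / [1 - (-0.1482)(-0.1482)]
         = -0.20616324 / 0.97803676 = -0.210793.
  Update: phi_21 = phi_11 - phi_22 phi_11 = -0.1482 - (-0.210793)(-0.1482) = -0.17944.
Step k = 3:
  phi_33 = [rho(3) - phi_21 rho(2) - phi_22 rho(1)] / [1 - phi_21 rho(1) - phi_22 rho(2)]
    numerator   = -0.2441 - (-0.17944)(-0.1842) - (-0.210793)(-0.1482) = -0.30839227
    denominator = 1 - (-0.17944)(-0.1482) - (-0.210793)(-0.1842) = 0.93457901
  phi_33 = -0.30839227 / 0.93457901 = -0.33.
Therefore phi_{33} = -0.3300.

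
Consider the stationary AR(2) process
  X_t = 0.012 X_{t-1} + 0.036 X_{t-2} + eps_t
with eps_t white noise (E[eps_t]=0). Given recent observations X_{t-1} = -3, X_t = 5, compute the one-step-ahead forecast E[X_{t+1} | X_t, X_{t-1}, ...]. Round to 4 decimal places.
E[X_{t+1} \mid \mathcal F_t] = -0.0480

For an AR(p) model X_t = c + sum_i phi_i X_{t-i} + eps_t, the
one-step-ahead conditional mean is
  E[X_{t+1} | X_t, ...] = c + sum_i phi_i X_{t+1-i}.
Substitute known values:
  E[X_{t+1} | ...] = (0.012) * (5) + (0.036) * (-3)
                   = -0.0480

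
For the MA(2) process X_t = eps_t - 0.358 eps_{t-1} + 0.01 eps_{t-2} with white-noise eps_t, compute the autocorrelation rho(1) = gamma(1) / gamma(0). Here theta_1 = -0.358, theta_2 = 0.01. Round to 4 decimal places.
\rho(1) = -0.3205

For an MA(q) process with theta_0 = 1, the autocovariance is
  gamma(k) = sigma^2 * sum_{i=0..q-k} theta_i * theta_{i+k},
and rho(k) = gamma(k) / gamma(0). Sigma^2 cancels.
  numerator   = (1)*(-0.358) + (-0.358)*(0.01) = -0.36158.
  denominator = (1)^2 + (-0.358)^2 + (0.01)^2 = 1.128264.
  rho(1) = -0.36158 / 1.128264 = -0.3205.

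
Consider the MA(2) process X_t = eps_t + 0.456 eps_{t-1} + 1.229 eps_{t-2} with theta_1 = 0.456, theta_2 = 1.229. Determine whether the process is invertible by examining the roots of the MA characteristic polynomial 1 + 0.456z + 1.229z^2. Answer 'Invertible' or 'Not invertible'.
\text{Not invertible}

The MA(q) characteristic polynomial is P(z) = 1 + 0.456z + 1.229z^2.
Invertibility requires all roots to lie outside the unit circle, i.e. |z| > 1 for every root.
Set 1 + (0.456) z + (1.229) z^2 = 0, i.e. a z^2 + b z + c = 0 with a = 1.229, b = 0.456, c = 1.
Discriminant D = b^2 - 4ac = (0.456)^2 - 4*(1.229)*1 = 0.207936 - (4.916) = -4.708064.
D < 0, so the roots are the complex-conjugate pair z = (-b +/- i sqrt(-D)) / (2a) = -0.1855 +/- 0.8828i.
For a conjugate pair |z|^2 = z * conj(z) = (product of roots) = c/a = 1/(1.229) = 0.81367, so |z| = sqrt(0.81367) = 0.902 for both roots.
Moduli of all roots: 0.9020, 0.9020.
All moduli strictly greater than 1? No.
Verdict: Not invertible.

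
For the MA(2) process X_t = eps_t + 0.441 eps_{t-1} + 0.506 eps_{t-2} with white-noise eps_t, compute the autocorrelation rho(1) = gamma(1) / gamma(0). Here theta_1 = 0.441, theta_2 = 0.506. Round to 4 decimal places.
\rho(1) = 0.4579

For an MA(q) process with theta_0 = 1, the autocovariance is
  gamma(k) = sigma^2 * sum_{i=0..q-k} theta_i * theta_{i+k},
and rho(k) = gamma(k) / gamma(0). Sigma^2 cancels.
  numerator   = (1)*(0.441) + (0.441)*(0.506) = 0.664146.
  denominator = (1)^2 + (0.441)^2 + (0.506)^2 = 1.450517.
  rho(1) = 0.664146 / 1.450517 = 0.4579.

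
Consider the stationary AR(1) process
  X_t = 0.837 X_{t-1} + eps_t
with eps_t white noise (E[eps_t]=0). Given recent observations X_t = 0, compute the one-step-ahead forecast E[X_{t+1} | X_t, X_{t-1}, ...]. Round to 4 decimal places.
E[X_{t+1} \mid \mathcal F_t] = 0.0000

For an AR(p) model X_t = c + sum_i phi_i X_{t-i} + eps_t, the
one-step-ahead conditional mean is
  E[X_{t+1} | X_t, ...] = c + sum_i phi_i X_{t+1-i}.
Substitute known values:
  E[X_{t+1} | ...] = (0.837) * (0)
                   = 0.0000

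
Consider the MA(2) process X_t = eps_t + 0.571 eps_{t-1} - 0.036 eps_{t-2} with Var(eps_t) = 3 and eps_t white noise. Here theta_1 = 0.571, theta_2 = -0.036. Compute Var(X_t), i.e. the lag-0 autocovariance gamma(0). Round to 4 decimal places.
\gamma(0) = 3.9820

For an MA(q) process X_t = eps_t + sum_i theta_i eps_{t-i} with
Var(eps_t) = sigma^2, the variance is
  gamma(0) = sigma^2 * (1 + sum_i theta_i^2).
  sum_i theta_i^2 = (0.571)^2 + (-0.036)^2 = 0.326041 + 0.001296 = 0.327337.
  gamma(0) = 3 * (1 + 0.327337) = 3 * 1.327337 = 3.982011, which rounds to 3.9820.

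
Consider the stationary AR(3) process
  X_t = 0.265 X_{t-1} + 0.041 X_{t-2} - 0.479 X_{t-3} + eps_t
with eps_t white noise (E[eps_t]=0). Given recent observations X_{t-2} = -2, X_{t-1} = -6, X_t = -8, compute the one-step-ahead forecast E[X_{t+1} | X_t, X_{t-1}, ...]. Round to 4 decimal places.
E[X_{t+1} \mid \mathcal F_t] = -1.4080

For an AR(p) model X_t = c + sum_i phi_i X_{t-i} + eps_t, the
one-step-ahead conditional mean is
  E[X_{t+1} | X_t, ...] = c + sum_i phi_i X_{t+1-i}.
Substitute known values:
  E[X_{t+1} | ...] = (0.265) * (-8) + (0.041) * (-6) + (-0.479) * (-2)
                   = -1.4080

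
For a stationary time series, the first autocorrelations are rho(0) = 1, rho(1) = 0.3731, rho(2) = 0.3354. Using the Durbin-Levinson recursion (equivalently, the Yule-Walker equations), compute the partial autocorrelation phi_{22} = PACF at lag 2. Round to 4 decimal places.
\phi_{22} = 0.2279

The PACF at lag k is phi_{kk}, the last component of the solution
to the Yule-Walker system G_k phi = r_k where
  (G_k)_{ij} = rho(|i - j|), (r_k)_i = rho(i), i,j = 1..k.
Equivalently, Durbin-Levinson gives phi_{kk} iteratively:
  phi_{11} = rho(1)
  phi_{kk} = [rho(k) - sum_{j=1..k-1} phi_{k-1,j} rho(k-j)]
            / [1 - sum_{j=1..k-1} phi_{k-1,j} rho(j)],
  phi_{k,j} = phi_{k-1,j} - phi_{kk} phi_{k-1,k-j},  j = 1..k-1.
Step k = 1:
  phi_11 = rho(1) = 0.3731.
Step k = 2:
  phi_22 = [rho(2) - phi_11 rho(1)] / [1 - phi_11 rho(1)] = [0.3354 - (0.3731)(0.3731)] / [1 - (0.3731)(0.3731)]
         = 0.19619639 / 0.86079639 = 0.2279.
Therefore phi_{22} = 0.2279.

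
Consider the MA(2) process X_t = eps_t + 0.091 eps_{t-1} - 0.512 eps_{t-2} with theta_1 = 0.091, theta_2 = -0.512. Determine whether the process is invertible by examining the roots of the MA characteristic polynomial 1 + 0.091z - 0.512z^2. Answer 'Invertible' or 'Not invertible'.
\text{Invertible}

The MA(q) characteristic polynomial is P(z) = 1 + 0.091z - 0.512z^2.
Invertibility requires all roots to lie outside the unit circle, i.e. |z| > 1 for every root.
Set 1 + (0.091) z + (-0.512) z^2 = 0, i.e. a z^2 + b z + c = 0 with a = -0.512, b = 0.091, c = 1.
Discriminant D = b^2 - 4ac = (0.091)^2 - 4*(-0.512)*1 = 0.008281 - (-2.048) = 2.056281.
D >= 0, so the roots are real: z = (-b +/- sqrt(D)) / (2a) = (-0.091 +/- 1.433974) / (-1.024).
  z_1 = (-0.091 + 1.433974) / (-1.024) = -1.3115,   |z_1| = 1.3115.
  z_2 = (-0.091 - 1.433974) / (-1.024) = 1.4892,   |z_2| = 1.4892.
Moduli of all roots: 1.3115, 1.4892.
All moduli strictly greater than 1? Yes.
Verdict: Invertible.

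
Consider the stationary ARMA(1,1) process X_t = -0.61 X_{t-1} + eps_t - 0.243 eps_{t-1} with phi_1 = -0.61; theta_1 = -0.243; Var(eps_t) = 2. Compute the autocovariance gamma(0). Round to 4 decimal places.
\gamma(0) = 4.3176

Multiply the model equation by X_{t-k} and take expectations. With theta_0 = psi_0 = 1 and psi_j the MA(infinity) weights, this gives
  gamma(k) - sum_i phi_i gamma(k-i) = c_k,
  c_k = sigma^2 * sum_{j=k..q} theta_j psi_{j-k}   (c_k = 0 for k > q),
using gamma(-m) = gamma(m).
psi-weights needed (psi_j = theta_j + sum_i phi_i psi_{j-i}):
  psi_1 = theta_1 + phi_1 = -0.243 + (-0.61) = -0.853
Right-hand sides:
  c_0 = sigma^2 (1 + theta_1 psi_1) = 2 * (1 + (-0.243)(-0.853)) = 2 * 1.207279 = 2.414558
  c_1 = sigma^2 theta_1 = 2 * (-0.243) = -0.486
  c_2 = 0
Equations for k = 0 and k = 1 (AR order 1):
  gamma(0) = phi_1 gamma(1) + c_0
  gamma(1) = phi_1 gamma(0) + c_1
Substituting the second into the first: gamma(0) (1 - phi_1^2) = c_0 + phi_1 c_1, so
  gamma(0) = (c_0 + phi_1 c_1) / (1 - phi_1^2) = (2.414558 + (-0.61)(-0.486)) / (1 - (-0.61)^2) = 2.711018 / 0.6279 = 4.317595.
Therefore gamma(0) = 4.3176 (to 4 decimal places).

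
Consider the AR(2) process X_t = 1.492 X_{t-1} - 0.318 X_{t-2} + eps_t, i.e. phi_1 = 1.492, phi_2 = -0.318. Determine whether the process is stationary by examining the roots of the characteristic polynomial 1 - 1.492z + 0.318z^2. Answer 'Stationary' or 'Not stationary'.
\text{Not stationary}

The AR(p) characteristic polynomial is P(z) = 1 - 1.492z + 0.318z^2.
Stationarity requires all roots to lie outside the unit circle, i.e. |z| > 1 for every root.
Set 1 + (-1.492) z + (0.318) z^2 = 0, i.e. a z^2 + b z + c = 0 with a = 0.318, b = -1.492, c = 1.
Discriminant D = b^2 - 4ac = (-1.492)^2 - 4*(0.318)*1 = 2.226064 - (1.272) = 0.954064.
D >= 0, so the roots are real: z = (-b +/- sqrt(D)) / (2a) = (1.492 +/- 0.976762) / (0.636).
  z_1 = (1.492 + 0.976762) / (0.636) = 3.8817,   |z_1| = 3.8817.
  z_2 = (1.492 - 0.976762) / (0.636) = 0.8101,   |z_2| = 0.8101.
Moduli of all roots: 3.8817, 0.8101.
All moduli strictly greater than 1? No.
Verdict: Not stationary.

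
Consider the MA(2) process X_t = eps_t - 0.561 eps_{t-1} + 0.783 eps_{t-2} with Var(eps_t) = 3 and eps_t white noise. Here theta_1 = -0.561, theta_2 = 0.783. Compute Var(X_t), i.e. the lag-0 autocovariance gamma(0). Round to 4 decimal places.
\gamma(0) = 5.7834

For an MA(q) process X_t = eps_t + sum_i theta_i eps_{t-i} with
Var(eps_t) = sigma^2, the variance is
  gamma(0) = sigma^2 * (1 + sum_i theta_i^2).
  sum_i theta_i^2 = (-0.561)^2 + (0.783)^2 = 0.314721 + 0.613089 = 0.92781.
  gamma(0) = 3 * (1 + 0.92781) = 3 * 1.92781 = 5.78343, which rounds to 5.7834.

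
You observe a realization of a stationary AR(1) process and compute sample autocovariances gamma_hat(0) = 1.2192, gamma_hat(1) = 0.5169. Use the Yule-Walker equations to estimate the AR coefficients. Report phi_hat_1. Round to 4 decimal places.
\hat\phi_{1} = 0.4240

The Yule-Walker equations for an AR(p) process read, in matrix form,
  Gamma_p phi = r_p,   with   (Gamma_p)_{ij} = gamma(|i - j|),
                       (r_p)_i = gamma(i),   i,j = 1..p.
Substitute the sample gammas (Toeplitz matrix and right-hand side of size 1):
  Gamma_p = [[1.2192]]
  r_p     = [0.5169]
With p = 1 this is the single equation gamma(0) phi_1 = gamma(1):
  phi_hat_1 = gamma(1) / gamma(0) = 0.5169 / 1.2192 = 0.4240.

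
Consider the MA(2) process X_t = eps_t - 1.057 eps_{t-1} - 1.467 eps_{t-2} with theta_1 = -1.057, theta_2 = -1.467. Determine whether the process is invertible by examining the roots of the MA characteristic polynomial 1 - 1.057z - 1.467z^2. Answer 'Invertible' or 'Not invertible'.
\text{Not invertible}

The MA(q) characteristic polynomial is P(z) = 1 - 1.057z - 1.467z^2.
Invertibility requires all roots to lie outside the unit circle, i.e. |z| > 1 for every root.
Set 1 + (-1.057) z + (-1.467) z^2 = 0, i.e. a z^2 + b z + c = 0 with a = -1.467, b = -1.057, c = 1.
Discriminant D = b^2 - 4ac = (-1.057)^2 - 4*(-1.467)*1 = 1.117249 - (-5.868) = 6.985249.
D >= 0, so the roots are real: z = (-b +/- sqrt(D)) / (2a) = (1.057 +/- 2.642962) / (-2.934).
  z_1 = (1.057 + 2.642962) / (-2.934) = -1.2611,   |z_1| = 1.2611.
  z_2 = (1.057 - 2.642962) / (-2.934) = 0.5405,   |z_2| = 0.5405.
Moduli of all roots: 1.2611, 0.5405.
All moduli strictly greater than 1? No.
Verdict: Not invertible.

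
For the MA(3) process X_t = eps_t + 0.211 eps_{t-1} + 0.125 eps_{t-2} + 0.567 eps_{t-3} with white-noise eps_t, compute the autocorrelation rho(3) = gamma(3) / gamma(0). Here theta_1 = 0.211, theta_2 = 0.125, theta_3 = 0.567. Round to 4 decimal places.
\rho(3) = 0.4104

For an MA(q) process with theta_0 = 1, the autocovariance is
  gamma(k) = sigma^2 * sum_{i=0..q-k} theta_i * theta_{i+k},
and rho(k) = gamma(k) / gamma(0). Sigma^2 cancels.
  numerator   = (1)*(0.567) = 0.567.
  denominator = (1)^2 + (0.211)^2 + (0.125)^2 + (0.567)^2 = 1.381635.
  rho(3) = 0.567 / 1.381635 = 0.4104.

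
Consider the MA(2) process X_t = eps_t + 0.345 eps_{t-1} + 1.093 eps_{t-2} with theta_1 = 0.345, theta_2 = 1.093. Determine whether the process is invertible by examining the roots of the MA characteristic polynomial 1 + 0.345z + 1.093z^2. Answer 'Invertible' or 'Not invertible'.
\text{Not invertible}

The MA(q) characteristic polynomial is P(z) = 1 + 0.345z + 1.093z^2.
Invertibility requires all roots to lie outside the unit circle, i.e. |z| > 1 for every root.
Set 1 + (0.345) z + (1.093) z^2 = 0, i.e. a z^2 + b z + c = 0 with a = 1.093, b = 0.345, c = 1.
Discriminant D = b^2 - 4ac = (0.345)^2 - 4*(1.093)*1 = 0.119025 - (4.372) = -4.252975.
D < 0, so the roots are the complex-conjugate pair z = (-b +/- i sqrt(-D)) / (2a) = -0.1578 +/- 0.9434i.
For a conjugate pair |z|^2 = z * conj(z) = (product of roots) = c/a = 1/(1.093) = 0.914913, so |z| = sqrt(0.914913) = 0.9565 for both roots.
Moduli of all roots: 0.9565, 0.9565.
All moduli strictly greater than 1? No.
Verdict: Not invertible.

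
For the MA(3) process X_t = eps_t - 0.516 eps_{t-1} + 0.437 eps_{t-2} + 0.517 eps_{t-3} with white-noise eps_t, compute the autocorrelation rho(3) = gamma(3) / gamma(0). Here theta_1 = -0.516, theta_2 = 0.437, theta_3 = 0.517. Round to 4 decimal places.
\rho(3) = 0.2998

For an MA(q) process with theta_0 = 1, the autocovariance is
  gamma(k) = sigma^2 * sum_{i=0..q-k} theta_i * theta_{i+k},
and rho(k) = gamma(k) / gamma(0). Sigma^2 cancels.
  numerator   = (1)*(0.517) = 0.517.
  denominator = (1)^2 + (-0.516)^2 + (0.437)^2 + (0.517)^2 = 1.724514.
  rho(3) = 0.517 / 1.724514 = 0.2998.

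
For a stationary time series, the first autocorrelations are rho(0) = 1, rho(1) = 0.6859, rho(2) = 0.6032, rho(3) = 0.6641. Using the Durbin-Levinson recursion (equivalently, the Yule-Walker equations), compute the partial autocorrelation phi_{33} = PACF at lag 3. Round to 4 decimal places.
\phi_{33} = 0.3670

The PACF at lag k is phi_{kk}, the last component of the solution
to the Yule-Walker system G_k phi = r_k where
  (G_k)_{ij} = rho(|i - j|), (r_k)_i = rho(i), i,j = 1..k.
Equivalently, Durbin-Levinson gives phi_{kk} iteratively:
  phi_{11} = rho(1)
  phi_{kk} = [rho(k) - sum_{j=1..k-1} phi_{k-1,j} rho(k-j)]
            / [1 - sum_{j=1..k-1} phi_{k-1,j} rho(j)],
  phi_{k,j} = phi_{k-1,j} - phi_{kk} phi_{k-1,k-j},  j = 1..k-1.
Step k = 1:
  phi_11 = rho(1) = 0.6859.
Step k = 2:
  phi_22 = [rho(2) - phi_11 rho(1)] / [1 - phi_11 rho(1)] = [0.6032 - (0.6859)(0.6859)] / [1 - (0.6859)(0.6859)]
         = 0.13274119 / 0.52954119 = 0.250672.
  Update: phi_21 = phi_11 - phi_22 phi_11 = 0.6859 - (0.250672)(0.6859) = 0.513964.
Step k = 3:
  phi_33 = [rho(3) - phi_21 rho(2) - phi_22 rho(1)] / [1 - phi_21 rho(1) - phi_22 rho(2)]
    numerator   = 0.6641 - (0.513964)(0.6032) - (0.250672)(0.6859) = 0.18214092
    denominator = 1 - (0.513964)(0.6859) - (0.250672)(0.6032) = 0.49626668
  phi_33 = 0.18214092 / 0.49626668 = 0.367.
Therefore phi_{33} = 0.3670.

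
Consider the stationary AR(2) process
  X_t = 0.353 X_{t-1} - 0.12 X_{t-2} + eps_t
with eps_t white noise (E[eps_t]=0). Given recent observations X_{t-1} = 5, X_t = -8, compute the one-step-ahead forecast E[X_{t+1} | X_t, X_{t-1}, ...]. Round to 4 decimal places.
E[X_{t+1} \mid \mathcal F_t] = -3.4240

For an AR(p) model X_t = c + sum_i phi_i X_{t-i} + eps_t, the
one-step-ahead conditional mean is
  E[X_{t+1} | X_t, ...] = c + sum_i phi_i X_{t+1-i}.
Substitute known values:
  E[X_{t+1} | ...] = (0.353) * (-8) + (-0.12) * (5)
                   = -3.4240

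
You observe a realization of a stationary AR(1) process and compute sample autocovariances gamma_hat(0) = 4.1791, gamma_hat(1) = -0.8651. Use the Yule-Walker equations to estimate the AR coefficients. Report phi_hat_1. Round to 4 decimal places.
\hat\phi_{1} = -0.2070

The Yule-Walker equations for an AR(p) process read, in matrix form,
  Gamma_p phi = r_p,   with   (Gamma_p)_{ij} = gamma(|i - j|),
                       (r_p)_i = gamma(i),   i,j = 1..p.
Substitute the sample gammas (Toeplitz matrix and right-hand side of size 1):
  Gamma_p = [[4.1791]]
  r_p     = [-0.8651]
With p = 1 this is the single equation gamma(0) phi_1 = gamma(1):
  phi_hat_1 = gamma(1) / gamma(0) = -0.8651 / 4.1791 = -0.2070.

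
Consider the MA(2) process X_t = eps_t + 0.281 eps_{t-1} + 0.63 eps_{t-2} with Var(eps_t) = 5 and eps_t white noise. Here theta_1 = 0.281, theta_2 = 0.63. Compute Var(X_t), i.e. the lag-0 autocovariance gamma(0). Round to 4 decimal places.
\gamma(0) = 7.3793

For an MA(q) process X_t = eps_t + sum_i theta_i eps_{t-i} with
Var(eps_t) = sigma^2, the variance is
  gamma(0) = sigma^2 * (1 + sum_i theta_i^2).
  sum_i theta_i^2 = (0.281)^2 + (0.63)^2 = 0.078961 + 0.3969 = 0.475861.
  gamma(0) = 5 * (1 + 0.475861) = 5 * 1.475861 = 7.379305, which rounds to 7.3793.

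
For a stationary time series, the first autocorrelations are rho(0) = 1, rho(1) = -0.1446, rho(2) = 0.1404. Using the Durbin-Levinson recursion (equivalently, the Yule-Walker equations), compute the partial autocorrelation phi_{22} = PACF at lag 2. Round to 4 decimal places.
\phi_{22} = 0.1220

The PACF at lag k is phi_{kk}, the last component of the solution
to the Yule-Walker system G_k phi = r_k where
  (G_k)_{ij} = rho(|i - j|), (r_k)_i = rho(i), i,j = 1..k.
Equivalently, Durbin-Levinson gives phi_{kk} iteratively:
  phi_{11} = rho(1)
  phi_{kk} = [rho(k) - sum_{j=1..k-1} phi_{k-1,j} rho(k-j)]
            / [1 - sum_{j=1..k-1} phi_{k-1,j} rho(j)],
  phi_{k,j} = phi_{k-1,j} - phi_{kk} phi_{k-1,k-j},  j = 1..k-1.
Step k = 1:
  phi_11 = rho(1) = -0.1446.
Step k = 2:
  phi_22 = [rho(2) - phi_11 rho(1)] / [1 - phi_11 rho(1)] = [0.1404 - (-0.1446)(-0.1446)] / [1 - (-0.1446)(-0.1446)]
         = 0.11949084 / 0.97909084 = 0.122.
Therefore phi_{22} = 0.1220.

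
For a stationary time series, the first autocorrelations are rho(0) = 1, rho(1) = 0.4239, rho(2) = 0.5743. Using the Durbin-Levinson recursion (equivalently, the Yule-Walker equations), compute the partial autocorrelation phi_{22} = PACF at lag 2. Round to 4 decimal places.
\phi_{22} = 0.4810

The PACF at lag k is phi_{kk}, the last component of the solution
to the Yule-Walker system G_k phi = r_k where
  (G_k)_{ij} = rho(|i - j|), (r_k)_i = rho(i), i,j = 1..k.
Equivalently, Durbin-Levinson gives phi_{kk} iteratively:
  phi_{11} = rho(1)
  phi_{kk} = [rho(k) - sum_{j=1..k-1} phi_{k-1,j} rho(k-j)]
            / [1 - sum_{j=1..k-1} phi_{k-1,j} rho(j)],
  phi_{k,j} = phi_{k-1,j} - phi_{kk} phi_{k-1,k-j},  j = 1..k-1.
Step k = 1:
  phi_11 = rho(1) = 0.4239.
Step k = 2:
  phi_22 = [rho(2) - phi_11 rho(1)] / [1 - phi_11 rho(1)] = [0.5743 - (0.4239)(0.4239)] / [1 - (0.4239)(0.4239)]
         = 0.39460879 / 0.82030879 = 0.481.
Therefore phi_{22} = 0.4810.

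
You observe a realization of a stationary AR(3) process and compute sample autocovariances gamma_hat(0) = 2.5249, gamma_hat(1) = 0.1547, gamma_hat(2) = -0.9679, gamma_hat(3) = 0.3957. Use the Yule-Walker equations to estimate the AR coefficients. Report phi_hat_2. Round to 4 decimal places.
\hat\phi_{2} = -0.4100

The Yule-Walker equations for an AR(p) process read, in matrix form,
  Gamma_p phi = r_p,   with   (Gamma_p)_{ij} = gamma(|i - j|),
                       (r_p)_i = gamma(i),   i,j = 1..p.
Substitute the sample gammas (Toeplitz matrix and right-hand side of size 3):
  Gamma_p = [[2.5249, 0.1547, -0.9679], [0.1547, 2.5249, 0.1547], [-0.9679, 0.1547, 2.5249]]
  r_p     = [0.1547, -0.9679, 0.3957]
Written out (R1..R3):
  (R1) 2.5249 phi_1 + 0.1547 phi_2 - 0.9679 phi_3 = 0.1547
  (R2) 0.1547 phi_1 + 2.5249 phi_2 + 0.1547 phi_3 = -0.9679
  (R3) -0.9679 phi_1 + 0.1547 phi_2 + 2.5249 phi_3 = 0.3957
Gaussian elimination:
  R2 <- R2 - (0.1547/2.5249) R1 = R2 - (0.06127) R1:  2.515422 phi_2 + 0.214003 phi_3 = -0.977378
  R3 <- R3 - (-0.9679/2.5249) R1 = R3 - (-0.383342) R1:  0.214003 phi_2 + 2.153863 phi_3 = 0.455003
  R3 <- R3 - (0.214003/2.515422) R2 = R3 - (0.085076) R2:  2.135657 phi_3 = 0.538155
Back-substitution:
  phi_hat_3 = 0.538155 / 2.135657 = 0.251986
  phi_hat_2 = (-0.977378 - (0.214003)(0.251986)) / 2.515422 = -0.409993
  phi_hat_1 = (0.1547 - (0.1547)(-0.409993) - (-0.9679)(0.251986)) / 2.5249 = 0.182987
So phi_hat = [0.1830, -0.4100, 0.2520].
Therefore phi_hat_2 = -0.4100.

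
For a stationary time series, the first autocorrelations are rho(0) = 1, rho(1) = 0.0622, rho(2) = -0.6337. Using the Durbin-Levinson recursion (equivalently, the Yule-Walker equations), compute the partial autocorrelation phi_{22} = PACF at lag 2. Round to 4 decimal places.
\phi_{22} = -0.6400

The PACF at lag k is phi_{kk}, the last component of the solution
to the Yule-Walker system G_k phi = r_k where
  (G_k)_{ij} = rho(|i - j|), (r_k)_i = rho(i), i,j = 1..k.
Equivalently, Durbin-Levinson gives phi_{kk} iteratively:
  phi_{11} = rho(1)
  phi_{kk} = [rho(k) - sum_{j=1..k-1} phi_{k-1,j} rho(k-j)]
            / [1 - sum_{j=1..k-1} phi_{k-1,j} rho(j)],
  phi_{k,j} = phi_{k-1,j} - phi_{kk} phi_{k-1,k-j},  j = 1..k-1.
Step k = 1:
  phi_11 = rho(1) = 0.0622.
Step k = 2:
  phi_22 = [rho(2) - phi_11 rho(1)] / [1 - phi_11 rho(1)] = [-0.6337 - (0.0622)(0.0622)] / [1 - (0.0622)(0.0622)]
         = -0.63756884 / 0.99613116 = -0.64.
Therefore phi_{22} = -0.6400.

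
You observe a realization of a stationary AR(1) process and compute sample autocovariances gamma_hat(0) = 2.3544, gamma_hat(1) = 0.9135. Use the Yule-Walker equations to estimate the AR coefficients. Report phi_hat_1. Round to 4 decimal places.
\hat\phi_{1} = 0.3880

The Yule-Walker equations for an AR(p) process read, in matrix form,
  Gamma_p phi = r_p,   with   (Gamma_p)_{ij} = gamma(|i - j|),
                       (r_p)_i = gamma(i),   i,j = 1..p.
Substitute the sample gammas (Toeplitz matrix and right-hand side of size 1):
  Gamma_p = [[2.3544]]
  r_p     = [0.9135]
With p = 1 this is the single equation gamma(0) phi_1 = gamma(1):
  phi_hat_1 = gamma(1) / gamma(0) = 0.9135 / 2.3544 = 0.3880.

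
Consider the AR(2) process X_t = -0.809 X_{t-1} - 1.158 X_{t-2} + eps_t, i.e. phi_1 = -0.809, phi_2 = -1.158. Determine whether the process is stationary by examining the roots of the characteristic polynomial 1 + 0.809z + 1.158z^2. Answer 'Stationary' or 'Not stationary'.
\text{Not stationary}

The AR(p) characteristic polynomial is P(z) = 1 + 0.809z + 1.158z^2.
Stationarity requires all roots to lie outside the unit circle, i.e. |z| > 1 for every root.
Set 1 + (0.809) z + (1.158) z^2 = 0, i.e. a z^2 + b z + c = 0 with a = 1.158, b = 0.809, c = 1.
Discriminant D = b^2 - 4ac = (0.809)^2 - 4*(1.158)*1 = 0.654481 - (4.632) = -3.977519.
D < 0, so the roots are the complex-conjugate pair z = (-b +/- i sqrt(-D)) / (2a) = -0.3493 +/- 0.8611i.
For a conjugate pair |z|^2 = z * conj(z) = (product of roots) = c/a = 1/(1.158) = 0.863558, so |z| = sqrt(0.863558) = 0.9293 for both roots.
Moduli of all roots: 0.9293, 0.9293.
All moduli strictly greater than 1? No.
Verdict: Not stationary.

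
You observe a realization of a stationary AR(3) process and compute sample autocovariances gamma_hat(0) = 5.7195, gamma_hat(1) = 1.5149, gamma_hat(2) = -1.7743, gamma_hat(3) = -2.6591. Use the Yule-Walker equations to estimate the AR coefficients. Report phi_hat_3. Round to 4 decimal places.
\hat\phi_{3} = -0.3110

The Yule-Walker equations for an AR(p) process read, in matrix form,
  Gamma_p phi = r_p,   with   (Gamma_p)_{ij} = gamma(|i - j|),
                       (r_p)_i = gamma(i),   i,j = 1..p.
Substitute the sample gammas (Toeplitz matrix and right-hand side of size 3):
  Gamma_p = [[5.7195, 1.5149, -1.7743], [1.5149, 5.7195, 1.5149], [-1.7743, 1.5149, 5.7195]]
  r_p     = [1.5149, -1.7743, -2.6591]
Written out (R1..R3):
  (R1) 5.7195 phi_1 + 1.5149 phi_2 - 1.7743 phi_3 = 1.5149
  (R2) 1.5149 phi_1 + 5.7195 phi_2 + 1.5149 phi_3 = -1.7743
  (R3) -1.7743 phi_1 + 1.5149 phi_2 + 5.7195 phi_3 = -2.6591
Gaussian elimination:
  R2 <- R2 - (1.5149/5.7195) R1 = R2 - (0.264866) R1:  5.318255 phi_2 + 1.984851 phi_3 = -2.175545
  R3 <- R3 - (-1.7743/5.7195) R1 = R3 - (-0.310219) R1:  1.984851 phi_2 + 5.169078 phi_3 = -2.189149
  R3 <- R3 - (1.984851/5.318255) R2 = R3 - (0.373215) R2:  4.428302 phi_3 = -1.377203
Back-substitution:
  phi_hat_3 = -1.377203 / 4.428302 = -0.311
  phi_hat_2 = (-2.175545 - (1.984851)(-0.311)) / 5.318255 = -0.293001
  phi_hat_1 = (1.5149 - (1.5149)(-0.293001) - (-1.7743)(-0.311)) / 5.7195 = 0.245994
So phi_hat = [0.2460, -0.2930, -0.3110].
Therefore phi_hat_3 = -0.3110.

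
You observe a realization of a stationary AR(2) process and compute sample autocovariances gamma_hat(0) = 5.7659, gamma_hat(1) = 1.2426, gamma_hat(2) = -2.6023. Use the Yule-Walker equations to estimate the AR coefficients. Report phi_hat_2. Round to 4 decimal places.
\hat\phi_{2} = -0.5220

The Yule-Walker equations for an AR(p) process read, in matrix form,
  Gamma_p phi = r_p,   with   (Gamma_p)_{ij} = gamma(|i - j|),
                       (r_p)_i = gamma(i),   i,j = 1..p.
Substitute the sample gammas (Toeplitz matrix and right-hand side of size 2):
  Gamma_p = [[5.7659, 1.2426], [1.2426, 5.7659]]
  r_p     = [1.2426, -2.6023]
Written out:
  5.7659 phi_1 + 1.2426 phi_2 = 1.2426
  1.2426 phi_1 + 5.7659 phi_2 = -2.6023
Solve by Cramer's rule:
  det = gamma(0)^2 - gamma(1)^2 = (5.7659)^2 - (1.2426)^2 = 33.24560281 - 1.54405476 = 31.70154805
  phi_hat_1 = [gamma(1) gamma(0) - gamma(1) gamma(2)] / det = [(1.2426)(5.7659) - (1.2426)(-2.6023)] / 31.70154805 = 10.39832532 / 31.70154805 = 0.328
  phi_hat_2 = [gamma(0) gamma(2) - gamma(1)^2] / det = [(5.7659)(-2.6023) - (1.2426)^2] / 31.70154805 = -16.54865633 / 31.70154805 = -0.522
So phi_hat = [0.3280, -0.5220].
Therefore phi_hat_2 = -0.5220.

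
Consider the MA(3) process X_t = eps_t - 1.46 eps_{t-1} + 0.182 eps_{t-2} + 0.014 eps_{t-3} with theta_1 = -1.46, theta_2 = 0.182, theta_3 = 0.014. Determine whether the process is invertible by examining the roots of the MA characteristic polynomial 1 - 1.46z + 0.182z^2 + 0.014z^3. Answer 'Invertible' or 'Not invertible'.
\text{Not invertible}

The MA(q) characteristic polynomial is P(z) = 1 - 1.46z + 0.182z^2 + 0.014z^3.
Invertibility requires all roots to lie outside the unit circle, i.e. |z| > 1 for every root.
Degree 3: look for a simple real root z0 first, then factor out (1 - z/z0) and solve the remaining quadratic.
Testing z0 = 5: P(5) = 1 + (-1.46)(5) + (0.182)(5)^2 + (0.014)(5)^3
  = 1 + (-7.3) + (4.55) + (1.75) = 0.  So z_0 = 5 is a root, |z_0| = 5.
Divide out the factor (1 - 0.2 z) = (1 - z/z0) (since 1/z0 = 0.2):
  P(z) = (1 - 0.2 z)(1 + (-1.26) z + (-0.07) z^2)
  [check: z-coef -1.26 - (0.2) = -1.46; z^2-coef -0.07 - (0.2)(-1.26) = 0.182; z^3-coef -(0.2)(-0.07) = 0.014.]
Remaining roots from the quadratic factor 1 + (-1.26) z + (-0.07) z^2:
  Set 1 + (-1.26) z + (-0.07) z^2 = 0, i.e. a z^2 + b z + c = 0 with a = -0.07, b = -1.26, c = 1.
  Discriminant D = b^2 - 4ac = (-1.26)^2 - 4*(-0.07)*1 = 1.5876 - (-0.28) = 1.8676.
  D >= 0, so the roots are real: z = (-b +/- sqrt(D)) / (2a) = (1.26 +/- 1.366602) / (-0.14).
    z_1 = (1.26 + 1.366602) / (-0.14) = -18.7614,   |z_1| = 18.7614.
    z_2 = (1.26 - 1.366602) / (-0.14) = 0.7614,   |z_2| = 0.7614.
Moduli of all roots: 5.0000, 18.7614, 0.7614.
All moduli strictly greater than 1? No.
Verdict: Not invertible.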